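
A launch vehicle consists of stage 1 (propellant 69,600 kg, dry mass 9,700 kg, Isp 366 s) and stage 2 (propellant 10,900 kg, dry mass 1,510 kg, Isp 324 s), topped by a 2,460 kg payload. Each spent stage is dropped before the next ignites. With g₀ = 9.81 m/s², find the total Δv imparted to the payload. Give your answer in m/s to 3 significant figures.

Ignition mass of stage 1 = 69,600+9,700 + 10,900+1,510 + 2,460 = 94,170 kg.
Stage 1: m₀ = 94,170 kg, m_f = 94,170 − 69,600 = 24,570 kg; Δv = 366×9.81×ln(3.833) = 3590.5×1.3436 ≈ 4824 m/s.
Stage 2: m₀ = 14,870 kg, m_f = 14,870 − 10,900 = 3,970 kg; Δv = 324×9.81×ln(3.746) = 3178.4×1.3206 ≈ 4197 m/s.
Total Δv = 4824 + 4197 = 9021 m/s.

Δv ≈ 9020 m/s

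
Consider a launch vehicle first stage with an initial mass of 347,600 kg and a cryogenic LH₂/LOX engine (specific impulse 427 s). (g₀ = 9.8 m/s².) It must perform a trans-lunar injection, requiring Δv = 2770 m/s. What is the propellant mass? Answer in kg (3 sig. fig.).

v_e = Isp · g₀ = 427 × 9.8 = 4184.6 m/s.
By the Tsiolkovsky rocket equation, m₀/m_f = exp(Δv / v_e) = exp(2770 / 4184.6) = exp(0.6620) = 1.9386.
m_f = 347,600 / 1.9386 = 179,305 kg, so propellant = m₀ − m_f = 347,600 − 179,305 = 168,295 kg.

propellant mass ≈ 168000 kg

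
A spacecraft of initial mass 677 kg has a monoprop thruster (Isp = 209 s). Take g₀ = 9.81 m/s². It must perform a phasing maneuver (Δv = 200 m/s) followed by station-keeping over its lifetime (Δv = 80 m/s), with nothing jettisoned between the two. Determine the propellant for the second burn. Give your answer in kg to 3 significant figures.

v_e = Isp · g₀ = 209 × 9.81 = 2050.3 m/s.
After the first burn: m = 677 × exp(−200/2050.3) = 677 × 0.90706 = 614.08 kg.
After the second burn: m = 614.08 × exp(−80/2050.3) = 614.08 × 0.96173 = 590.579 kg.
Second-burn propellant = 614.08 − 590.579 = 23.501 kg.

propellant for the second burn ≈ 23.5 kg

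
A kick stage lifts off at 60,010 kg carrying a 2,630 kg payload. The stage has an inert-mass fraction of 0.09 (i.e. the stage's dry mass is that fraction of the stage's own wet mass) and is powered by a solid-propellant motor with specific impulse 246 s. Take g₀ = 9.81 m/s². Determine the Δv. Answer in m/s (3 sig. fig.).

Stage wet mass = m₀ − payload = 60,010 − 2,630 = 57,380 kg.
Stage dry mass = ε × stage wet mass = 0.09 × 57,380 = 5,164.2 kg.
Burnout mass m_f = stage dry + payload = 5,164.2 + 2,630 = 7,794.2 kg.
v_e = Isp · g₀ = 246 × 9.81 = 2413.3 m/s.
Δv = v_e · ln(60,010/7,794.2) = 2413.3 × ln(7.699) = 2413.3 × 2.0411 ≈ 4926 m/s.

Δv ≈ 4930 m/s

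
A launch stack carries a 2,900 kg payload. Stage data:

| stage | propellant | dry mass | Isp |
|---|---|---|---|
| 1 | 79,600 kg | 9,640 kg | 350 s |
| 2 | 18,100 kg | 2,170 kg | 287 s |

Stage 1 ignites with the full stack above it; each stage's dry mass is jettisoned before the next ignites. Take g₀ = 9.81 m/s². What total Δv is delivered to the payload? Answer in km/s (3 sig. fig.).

Ignition mass of stage 1 = 79,600+9,640 + 18,100+2,170 + 2,900 = 112,410 kg.
Stage 1: m₀ = 112,410 kg, m_f = 112,410 − 79,600 = 32,810 kg; Δv = 350×9.81×ln(3.426) = 3433.5×1.2314 ≈ 4228 m/s.
Stage 2: m₀ = 23,170 kg, m_f = 23,170 − 18,100 = 5,070 kg; Δv = 287×9.81×ln(4.57) = 2815.5×1.5195 ≈ 4278 m/s.
Total Δv = 4228 + 4278 = 8506 m/s.

Δv ≈ 8.51 km/s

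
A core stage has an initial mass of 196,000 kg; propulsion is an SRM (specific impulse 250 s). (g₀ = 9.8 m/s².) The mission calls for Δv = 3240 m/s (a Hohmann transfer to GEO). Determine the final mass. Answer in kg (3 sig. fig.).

v_e = Isp · g₀ = 250 × 9.8 = 2450.0 m/s.
m₀/m_f = exp(Δv / v_e) = exp(3240 / 2450.0) = exp(1.3224) = 3.7526.
m_f = m₀ / 3.7526 = 196,000 / 3.7526 = 52,230.5 kg.

final mass ≈ 52200 kg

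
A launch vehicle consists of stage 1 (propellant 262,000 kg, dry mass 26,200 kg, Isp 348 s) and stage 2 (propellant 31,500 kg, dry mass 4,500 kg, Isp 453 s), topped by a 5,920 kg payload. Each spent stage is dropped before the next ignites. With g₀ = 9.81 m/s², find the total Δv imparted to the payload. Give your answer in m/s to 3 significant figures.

Δv ≈ 11600 m/s

Ignition mass of stage 1 = 262,000+26,200 + 31,500+4,500 + 5,920 = 330,120 kg.
Stage 1: m₀ = 330,120 kg, m_f = 330,120 − 262,000 = 68,120 kg; Δv = 348×9.81×ln(4.846) = 3413.9×1.5782 ≈ 5388 m/s.
Stage 2: m₀ = 41,920 kg, m_f = 41,920 − 31,500 = 10,420 kg; Δv = 453×9.81×ln(4.023) = 4443.9×1.3920 ≈ 6186 m/s.
Total Δv = 5388 + 6186 = 11574 m/s.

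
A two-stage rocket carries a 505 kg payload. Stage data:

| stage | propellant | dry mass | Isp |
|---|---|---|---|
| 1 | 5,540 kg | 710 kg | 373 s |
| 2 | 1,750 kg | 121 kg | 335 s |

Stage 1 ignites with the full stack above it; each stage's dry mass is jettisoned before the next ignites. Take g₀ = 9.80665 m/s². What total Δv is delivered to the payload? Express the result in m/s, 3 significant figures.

Ignition mass of stage 1 = 5,540+710 + 1,750+121 + 505 = 8,626 kg.
Stage 1: m₀ = 8,626 kg, m_f = 8,626 − 5,540 = 3,086 kg; Δv = 373×9.80665×ln(2.795) = 3657.9×1.0279 ≈ 3760 m/s.
Stage 2: m₀ = 2,376 kg, m_f = 2,376 − 1,750 = 626 kg; Δv = 335×9.80665×ln(3.796) = 3285.2×1.3338 ≈ 4382 m/s.
Total Δv = 3760 + 4382 = 8142 m/s.

Δv ≈ 8140 m/s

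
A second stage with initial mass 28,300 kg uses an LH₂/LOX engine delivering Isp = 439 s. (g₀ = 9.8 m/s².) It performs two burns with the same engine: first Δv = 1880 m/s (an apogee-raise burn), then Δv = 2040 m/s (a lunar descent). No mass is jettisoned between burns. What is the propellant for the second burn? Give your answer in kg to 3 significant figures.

propellant for the second burn ≈ 6900 kg

v_e = Isp · g₀ = 439 × 9.8 = 4302.2 m/s.
After the first burn: m = 28300 × exp(−1880/4302.2) = 28300 × 0.64598 = 18,281.2 kg.
After the second burn: m = 18,281.2 × exp(−2040/4302.2) = 18,281.2 × 0.62240 = 11,378.2 kg.
Second-burn propellant = 18,281.2 − 11,378.2 = 6,903 kg.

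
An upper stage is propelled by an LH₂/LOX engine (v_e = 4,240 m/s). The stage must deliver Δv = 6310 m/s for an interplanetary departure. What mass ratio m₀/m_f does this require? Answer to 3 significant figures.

Using Δv = v_e ln(m₀/m_f): m₀/m_f = exp(Δv / v_e) = exp(6310 / 4240.0) = exp(1.4882) = 4.4291.

mass ratio ≈ 4.43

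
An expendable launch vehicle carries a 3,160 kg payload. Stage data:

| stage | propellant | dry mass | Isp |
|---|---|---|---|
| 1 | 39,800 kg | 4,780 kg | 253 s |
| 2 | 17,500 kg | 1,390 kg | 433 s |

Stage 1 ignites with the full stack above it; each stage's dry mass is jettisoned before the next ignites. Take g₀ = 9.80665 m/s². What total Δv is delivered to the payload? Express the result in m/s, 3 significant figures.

Δv ≈ 8960 m/s

Ignition mass of stage 1 = 39,800+4,780 + 17,500+1,390 + 3,160 = 66,630 kg.
Stage 1: m₀ = 66,630 kg, m_f = 66,630 − 39,800 = 26,830 kg; Δv = 253×9.80665×ln(2.483) = 2481.1×0.9096 ≈ 2257 m/s.
Stage 2: m₀ = 22,050 kg, m_f = 22,050 − 17,500 = 4,550 kg; Δv = 433×9.80665×ln(4.846) = 4246.3×1.5782 ≈ 6701 m/s.
Total Δv = 2257 + 6701 = 8958 m/s.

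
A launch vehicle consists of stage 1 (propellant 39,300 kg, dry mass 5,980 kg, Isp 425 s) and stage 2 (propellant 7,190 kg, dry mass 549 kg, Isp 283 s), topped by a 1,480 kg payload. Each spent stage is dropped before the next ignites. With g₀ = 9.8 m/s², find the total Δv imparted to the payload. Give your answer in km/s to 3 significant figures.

Ignition mass of stage 1 = 39,300+5,980 + 7,190+549 + 1,480 = 54,499 kg.
Stage 1: m₀ = 54,499 kg, m_f = 54,499 − 39,300 = 15,199 kg; Δv = 425×9.8×ln(3.586) = 4165.0×1.2770 ≈ 5319 m/s.
Stage 2: m₀ = 9,219 kg, m_f = 9,219 − 7,190 = 2,029 kg; Δv = 283×9.8×ln(4.544) = 2773.4×1.5137 ≈ 4198 m/s.
Total Δv = 5319 + 4198 = 9517 m/s.

Δv ≈ 9.52 km/s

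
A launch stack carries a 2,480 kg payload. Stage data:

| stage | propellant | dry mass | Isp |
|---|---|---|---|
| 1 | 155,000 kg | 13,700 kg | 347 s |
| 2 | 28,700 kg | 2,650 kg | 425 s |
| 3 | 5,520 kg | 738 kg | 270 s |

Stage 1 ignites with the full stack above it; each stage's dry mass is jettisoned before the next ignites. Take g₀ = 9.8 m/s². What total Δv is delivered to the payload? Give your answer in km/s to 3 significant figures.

Ignition mass of stage 1 = 155,000+13,700 + 28,700+2,650 + 5,520+738 + 2,480 = 208,788 kg.
Stage 1: m₀ = 208,788 kg, m_f = 208,788 − 155,000 = 53,788 kg; Δv = 347×9.8×ln(3.882) = 3400.6×1.3563 ≈ 4612 m/s.
Stage 2: m₀ = 40,088 kg, m_f = 40,088 − 28,700 = 11,388 kg; Δv = 425×9.8×ln(3.52) = 4165.0×1.2585 ≈ 5242 m/s.
Stage 3: m₀ = 8,738 kg, m_f = 8,738 − 5,520 = 3,218 kg; Δv = 270×9.8×ln(2.715) = 2646.0×0.9989 ≈ 2643 m/s.
Total Δv = 4612 + 5242 + 2643 = 12497 m/s.

Δv ≈ 12.5 km/s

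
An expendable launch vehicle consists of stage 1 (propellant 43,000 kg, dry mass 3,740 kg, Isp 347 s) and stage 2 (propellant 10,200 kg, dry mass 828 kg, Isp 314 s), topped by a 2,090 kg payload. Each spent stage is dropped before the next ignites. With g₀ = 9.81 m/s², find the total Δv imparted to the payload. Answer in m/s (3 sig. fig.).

Ignition mass of stage 1 = 43,000+3,740 + 10,200+828 + 2,090 = 59,858 kg.
Stage 1: m₀ = 59,858 kg, m_f = 59,858 − 43,000 = 16,858 kg; Δv = 347×9.81×ln(3.551) = 3404.1×1.2671 ≈ 4313 m/s.
Stage 2: m₀ = 13,118 kg, m_f = 13,118 − 10,200 = 2,918 kg; Δv = 314×9.81×ln(4.496) = 3080.3×1.5031 ≈ 4630 m/s.
Total Δv = 4313 + 4630 = 8943 m/s.

Δv ≈ 8940 m/s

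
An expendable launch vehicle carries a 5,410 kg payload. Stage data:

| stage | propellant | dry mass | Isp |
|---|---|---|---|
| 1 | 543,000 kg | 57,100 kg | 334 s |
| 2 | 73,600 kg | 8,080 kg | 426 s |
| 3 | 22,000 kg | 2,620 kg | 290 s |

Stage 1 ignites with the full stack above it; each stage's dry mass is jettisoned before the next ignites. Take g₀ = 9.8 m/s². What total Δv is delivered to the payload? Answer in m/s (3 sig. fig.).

Ignition mass of stage 1 = 543,000+57,100 + 73,600+8,080 + 22,000+2,620 + 5,410 = 711,810 kg.
Stage 1: m₀ = 711,810 kg, m_f = 711,810 − 543,000 = 168,810 kg; Δv = 334×9.8×ln(4.217) = 3273.2×1.4390 ≈ 4710 m/s.
Stage 2: m₀ = 111,710 kg, m_f = 111,710 − 73,600 = 38,110 kg; Δv = 426×9.8×ln(2.931) = 4174.8×1.0754 ≈ 4490 m/s.
Stage 3: m₀ = 30,030 kg, m_f = 30,030 − 22,000 = 8,030 kg; Δv = 290×9.8×ln(3.74) = 2842.0×1.3190 ≈ 3749 m/s.
Total Δv = 4710 + 4490 + 3749 = 12949 m/s.

Δv ≈ 12900 m/s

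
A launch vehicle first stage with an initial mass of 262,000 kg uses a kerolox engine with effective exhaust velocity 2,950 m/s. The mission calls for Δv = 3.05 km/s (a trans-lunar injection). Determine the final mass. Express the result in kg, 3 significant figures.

final mass ≈ 93200 kg

Rocket equation: m₀/m_f = exp(Δv / v_e) = exp(3050 / 2950.0) = exp(1.0339) = 2.8120.
m_f = m₀ / 2.8120 = 262,000 / 2.8120 = 93,172.1 kg.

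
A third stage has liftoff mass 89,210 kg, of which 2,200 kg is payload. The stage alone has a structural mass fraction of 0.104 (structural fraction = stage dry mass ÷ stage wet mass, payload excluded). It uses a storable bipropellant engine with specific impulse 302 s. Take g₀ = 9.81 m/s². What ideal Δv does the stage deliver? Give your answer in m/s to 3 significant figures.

Stage wet mass = m₀ − payload = 89,210 − 2,200 = 87,010 kg.
Stage dry mass = ε × stage wet mass = 0.104 × 87,010 = 9,049.04 kg.
Burnout mass m_f = stage dry + payload = 9,049.04 + 2,200 = 11,249.04 kg.
v_e = Isp · g₀ = 302 × 9.81 = 2962.6 m/s.
From the ideal rocket equation, Δv = v_e · ln(89,210/11,249.04) = 2962.6 × ln(7.93) = 2962.6 × 2.0707 ≈ 6135 m/s.

Δv ≈ 6130 m/s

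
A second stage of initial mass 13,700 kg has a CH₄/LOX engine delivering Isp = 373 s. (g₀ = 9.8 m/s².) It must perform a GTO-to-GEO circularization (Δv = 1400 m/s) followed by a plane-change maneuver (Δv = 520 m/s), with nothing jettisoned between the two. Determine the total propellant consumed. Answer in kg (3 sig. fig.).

v_e = Isp · g₀ = 373 × 9.8 = 3655.4 m/s.
After the first burn: m = 13700 × exp(−1400/3655.4) = 13700 × 0.68182 = 9,340.93 kg.
After the second burn: m = 9,340.93 × exp(−520/3655.4) = 9,340.93 × 0.86740 = 8,102.32 kg.
Total propellant = m₀ − m_final = 13700 − 8,102.32 = 5,597.68 kg.

total propellant consumed ≈ 5600 kg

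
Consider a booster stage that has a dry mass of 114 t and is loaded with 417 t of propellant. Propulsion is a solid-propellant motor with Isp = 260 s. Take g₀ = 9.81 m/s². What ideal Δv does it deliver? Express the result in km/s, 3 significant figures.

v_e = Isp · g₀ = 260 × 9.81 = 2550.6 m/s.
m₀ = m_dry + m_prop = 114 + 417 = 531 t.
Δv = v_e · ln(m₀/m_f) = 2550.6 × ln(4.658) = 2550.6 × 1.5386 ≈ 3924.3 m/s.

Δv ≈ 3.92 km/s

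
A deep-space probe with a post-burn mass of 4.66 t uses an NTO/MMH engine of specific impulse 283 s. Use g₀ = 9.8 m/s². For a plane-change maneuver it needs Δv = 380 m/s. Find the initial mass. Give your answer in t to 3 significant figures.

v_e = Isp · g₀ = 283 × 9.8 = 2773.4 m/s.
m₀/m_f = exp(Δv / v_e) = exp(380 / 2773.4) = exp(0.1370) = 1.1468.
m₀ = m_f × 1.1468 = 4.66 × 1.1468 = 5.34409 t.

initial mass ≈ 5.34 t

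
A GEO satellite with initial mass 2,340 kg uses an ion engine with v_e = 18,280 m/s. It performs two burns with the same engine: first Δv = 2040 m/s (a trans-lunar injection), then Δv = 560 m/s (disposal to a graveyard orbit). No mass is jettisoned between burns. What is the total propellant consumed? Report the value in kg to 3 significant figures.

After the first burn: m = 2340 × exp(−2040/18280.0) = 2340 × 0.89440 = 2,092.9 kg.
After the second burn: m = 2,092.9 × exp(−560/18280.0) = 2,092.9 × 0.96983 = 2,029.76 kg.
Total propellant = m₀ − m_final = 2340 − 2,029.76 = 310.24 kg.

total propellant consumed ≈ 310 kg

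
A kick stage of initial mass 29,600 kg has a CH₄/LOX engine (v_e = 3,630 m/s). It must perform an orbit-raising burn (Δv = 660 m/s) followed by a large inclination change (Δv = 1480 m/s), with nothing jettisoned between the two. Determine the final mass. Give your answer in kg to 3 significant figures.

After the first burn: m = 29600 × exp(−660/3630.0) = 29600 × 0.83375 = 24,679 kg.
After the second burn: m = 24,679 × exp(−1480/3630.0) = 24,679 × 0.66517 = 16,415.7 kg.

final mass ≈ 16400 kg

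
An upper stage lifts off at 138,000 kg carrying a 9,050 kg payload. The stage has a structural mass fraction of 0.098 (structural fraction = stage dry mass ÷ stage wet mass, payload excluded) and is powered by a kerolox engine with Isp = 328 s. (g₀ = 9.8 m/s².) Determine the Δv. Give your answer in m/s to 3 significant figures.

Stage wet mass = m₀ − payload = 138,000 − 9,050 = 128,950 kg.
Stage dry mass = ε × stage wet mass = 0.098 × 128,950 = 12,637.1 kg.
Burnout mass m_f = stage dry + payload = 12,637.1 + 9,050 = 21,687.1 kg.
v_e = Isp · g₀ = 328 × 9.8 = 3214.4 m/s.
From the ideal rocket equation, Δv = v_e · ln(138,000/21,687.1) = 3214.4 × ln(6.363) = 3214.4 × 1.8505 ≈ 5948 m/s.

Δv ≈ 5950 m/s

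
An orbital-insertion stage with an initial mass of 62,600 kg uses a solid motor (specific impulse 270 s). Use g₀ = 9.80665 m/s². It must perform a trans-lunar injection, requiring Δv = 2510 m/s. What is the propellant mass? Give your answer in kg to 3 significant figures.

propellant mass ≈ 38300 kg

v_e = Isp · g₀ = 270 × 9.80665 = 2647.8 m/s.
From the ideal rocket equation, m₀/m_f = exp(Δv / v_e) = exp(2510 / 2647.8) = exp(0.9480) = 2.5804.
m_f = 62,600 / 2.5804 = 24,259.8 kg, so propellant = m₀ − m_f = 62,600 − 24,259.8 = 38,340.2 kg.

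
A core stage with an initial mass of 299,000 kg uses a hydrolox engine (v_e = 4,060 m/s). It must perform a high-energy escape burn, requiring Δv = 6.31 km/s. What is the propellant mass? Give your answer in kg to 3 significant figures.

propellant mass ≈ 236000 kg

Rocket equation: m₀/m_f = exp(Δv / v_e) = exp(6310 / 4060.0) = exp(1.5542) = 4.7312.
m_f = 299,000 / 4.7312 = 63,197.5 kg, so propellant = m₀ − m_f = 299,000 − 63,197.5 = 235,802.5 kg.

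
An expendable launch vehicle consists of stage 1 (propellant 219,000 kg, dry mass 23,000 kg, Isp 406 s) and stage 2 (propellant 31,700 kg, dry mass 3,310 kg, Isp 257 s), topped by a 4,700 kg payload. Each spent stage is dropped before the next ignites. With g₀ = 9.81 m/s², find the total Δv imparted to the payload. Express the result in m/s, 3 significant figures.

Δv ≈ 10000 m/s

Ignition mass of stage 1 = 219,000+23,000 + 31,700+3,310 + 4,700 = 281,710 kg.
Stage 1: m₀ = 281,710 kg, m_f = 281,710 − 219,000 = 62,710 kg; Δv = 406×9.81×ln(4.492) = 3982.9×1.5024 ≈ 5984 m/s.
Stage 2: m₀ = 39,710 kg, m_f = 39,710 − 31,700 = 8,010 kg; Δv = 257×9.81×ln(4.958) = 2521.2×1.6009 ≈ 4036 m/s.
Total Δv = 5984 + 4036 = 10020 m/s.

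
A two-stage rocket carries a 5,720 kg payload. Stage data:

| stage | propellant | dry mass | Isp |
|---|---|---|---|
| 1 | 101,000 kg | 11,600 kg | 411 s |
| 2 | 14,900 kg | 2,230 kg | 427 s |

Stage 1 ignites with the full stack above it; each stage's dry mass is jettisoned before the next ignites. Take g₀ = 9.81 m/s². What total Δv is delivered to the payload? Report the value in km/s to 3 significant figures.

Δv ≈ 9.94 km/s

Ignition mass of stage 1 = 101,000+11,600 + 14,900+2,230 + 5,720 = 135,450 kg.
Stage 1: m₀ = 135,450 kg, m_f = 135,450 − 101,000 = 34,450 kg; Δv = 411×9.81×ln(3.932) = 4031.9×1.3691 ≈ 5520 m/s.
Stage 2: m₀ = 22,850 kg, m_f = 22,850 − 14,900 = 7,950 kg; Δv = 427×9.81×ln(2.874) = 4188.9×1.0558 ≈ 4423 m/s.
Total Δv = 5520 + 4423 = 9943 m/s.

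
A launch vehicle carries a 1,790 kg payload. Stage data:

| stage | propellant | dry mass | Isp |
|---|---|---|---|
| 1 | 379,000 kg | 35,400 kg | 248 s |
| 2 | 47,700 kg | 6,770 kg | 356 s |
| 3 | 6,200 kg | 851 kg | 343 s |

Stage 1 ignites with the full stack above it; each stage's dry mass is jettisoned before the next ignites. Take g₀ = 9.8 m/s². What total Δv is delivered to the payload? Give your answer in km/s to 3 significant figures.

Δv ≈ 12.8 km/s

Ignition mass of stage 1 = 379,000+35,400 + 47,700+6,770 + 6,200+851 + 1,790 = 477,711 kg.
Stage 1: m₀ = 477,711 kg, m_f = 477,711 − 379,000 = 98,711 kg; Δv = 248×9.8×ln(4.839) = 2430.4×1.5768 ≈ 3832 m/s.
Stage 2: m₀ = 63,311 kg, m_f = 63,311 − 47,700 = 15,611 kg; Δv = 356×9.8×ln(4.056) = 3488.8×1.4001 ≈ 4885 m/s.
Stage 3: m₀ = 8,841 kg, m_f = 8,841 − 6,200 = 2,641 kg; Δv = 343×9.8×ln(3.348) = 3361.4×1.2082 ≈ 4061 m/s.
Total Δv = 3832 + 4885 + 4061 = 12778 m/s.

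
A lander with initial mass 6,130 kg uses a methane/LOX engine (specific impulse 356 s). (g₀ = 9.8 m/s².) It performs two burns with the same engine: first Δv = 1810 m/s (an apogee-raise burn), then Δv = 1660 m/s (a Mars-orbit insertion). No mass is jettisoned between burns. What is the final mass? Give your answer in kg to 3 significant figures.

final mass ≈ 2270 kg

v_e = Isp · g₀ = 356 × 9.8 = 3488.8 m/s.
After the first burn: m = 6130 × exp(−1810/3488.8) = 6130 × 0.59523 = 3,648.76 kg.
After the second burn: m = 3,648.76 × exp(−1660/3488.8) = 3,648.76 × 0.62138 = 2,267.27 kg.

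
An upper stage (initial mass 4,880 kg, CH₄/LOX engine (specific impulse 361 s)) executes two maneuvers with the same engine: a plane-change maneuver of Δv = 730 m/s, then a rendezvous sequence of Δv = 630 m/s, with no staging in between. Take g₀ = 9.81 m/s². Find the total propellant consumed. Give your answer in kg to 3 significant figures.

v_e = Isp · g₀ = 361 × 9.81 = 3541.4 m/s.
After the first burn: m = 4880 × exp(−730/3541.4) = 4880 × 0.81373 = 3,971 kg.
After the second burn: m = 3,971 × exp(−630/3541.4) = 3,971 × 0.83703 = 3,323.85 kg.
Total propellant = m₀ − m_final = 4880 − 3,323.85 = 1,556.15 kg.

total propellant consumed ≈ 1560 kg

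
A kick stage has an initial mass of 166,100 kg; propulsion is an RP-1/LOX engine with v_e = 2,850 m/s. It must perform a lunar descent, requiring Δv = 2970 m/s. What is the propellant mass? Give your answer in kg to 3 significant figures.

propellant mass ≈ 108000 kg

m₀/m_f = exp(Δv / v_e) = exp(2970 / 2850.0) = exp(1.0421) = 2.8352.
m_f = 166,100 / 2.8352 = 58,584.9 kg, so propellant = m₀ − m_f = 166,100 − 58,584.9 = 107,515.1 kg.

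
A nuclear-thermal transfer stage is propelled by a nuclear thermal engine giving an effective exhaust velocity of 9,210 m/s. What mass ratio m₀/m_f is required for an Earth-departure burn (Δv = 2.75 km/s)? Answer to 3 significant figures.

Using Δv = v_e ln(m₀/m_f): m₀/m_f = exp(Δv / v_e) = exp(2750 / 9210.0) = exp(0.2986) = 1.3480.

mass ratio ≈ 1.35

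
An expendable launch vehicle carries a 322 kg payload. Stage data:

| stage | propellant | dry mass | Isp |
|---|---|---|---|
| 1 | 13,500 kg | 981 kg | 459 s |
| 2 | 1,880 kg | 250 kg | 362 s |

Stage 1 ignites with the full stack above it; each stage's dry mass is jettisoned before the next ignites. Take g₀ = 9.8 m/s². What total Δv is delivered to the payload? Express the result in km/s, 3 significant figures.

Δv ≈ 12.3 km/s

Ignition mass of stage 1 = 13,500+981 + 1,880+250 + 322 = 16,933 kg.
Stage 1: m₀ = 16,933 kg, m_f = 16,933 − 13,500 = 3,433 kg; Δv = 459×9.8×ln(4.932) = 4498.2×1.5958 ≈ 7178 m/s.
Stage 2: m₀ = 2,452 kg, m_f = 2,452 − 1,880 = 572 kg; Δv = 362×9.8×ln(4.287) = 3547.6×1.4555 ≈ 5164 m/s.
Total Δv = 7178 + 5164 = 12342 m/s.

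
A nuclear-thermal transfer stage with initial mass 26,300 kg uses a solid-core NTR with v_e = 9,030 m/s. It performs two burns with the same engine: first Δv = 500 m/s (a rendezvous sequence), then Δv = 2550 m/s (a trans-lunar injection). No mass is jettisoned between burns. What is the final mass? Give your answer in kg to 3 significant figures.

After the first burn: m = 26300 × exp(−500/9030.0) = 26300 × 0.94613 = 24,883.2 kg.
After the second burn: m = 24,883.2 × exp(−2550/9030.0) = 24,883.2 × 0.75398 = 18,761.4 kg.

final mass ≈ 18800 kg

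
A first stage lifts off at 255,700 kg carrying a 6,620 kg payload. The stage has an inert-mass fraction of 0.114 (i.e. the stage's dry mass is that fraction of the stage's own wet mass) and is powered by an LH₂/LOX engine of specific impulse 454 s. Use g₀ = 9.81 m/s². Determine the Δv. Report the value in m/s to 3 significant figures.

Δv ≈ 8860 m/s

Stage wet mass = m₀ − payload = 255,700 − 6,620 = 249,080 kg.
Stage dry mass = ε × stage wet mass = 0.114 × 249,080 = 28,395.1 kg.
Burnout mass m_f = stage dry + payload = 28,395.1 + 6,620 = 35,015.1 kg.
v_e = Isp · g₀ = 454 × 9.81 = 4453.7 m/s.
Δv = v_e · ln(255,700/35,015.1) = 4453.7 × ln(7.303) = 4453.7 × 1.9882 ≈ 8855 m/s.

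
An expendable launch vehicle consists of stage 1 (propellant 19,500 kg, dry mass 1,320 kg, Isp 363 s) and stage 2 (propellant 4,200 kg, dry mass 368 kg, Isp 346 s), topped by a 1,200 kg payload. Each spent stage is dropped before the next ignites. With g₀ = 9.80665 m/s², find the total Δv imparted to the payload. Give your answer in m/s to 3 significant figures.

Δv ≈ 9130 m/s

Ignition mass of stage 1 = 19,500+1,320 + 4,200+368 + 1,200 = 26,588 kg.
Stage 1: m₀ = 26,588 kg, m_f = 26,588 − 19,500 = 7,088 kg; Δv = 363×9.80665×ln(3.751) = 3559.8×1.3221 ≈ 4706 m/s.
Stage 2: m₀ = 5,768 kg, m_f = 5,768 − 4,200 = 1,568 kg; Δv = 346×9.80665×ln(3.679) = 3393.1×1.3025 ≈ 4420 m/s.
Total Δv = 4706 + 4420 = 9126 m/s.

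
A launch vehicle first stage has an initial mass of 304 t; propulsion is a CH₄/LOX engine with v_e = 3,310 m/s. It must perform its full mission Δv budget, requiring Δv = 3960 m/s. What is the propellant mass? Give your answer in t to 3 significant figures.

Rocket equation: m₀/m_f = exp(Δv / v_e) = exp(3960 / 3310.0) = exp(1.1964) = 3.3081.
m_f = 304 / 3.3081 = 91.8957 t, so propellant = m₀ − m_f = 304 − 91.8957 = 212.1043 t.

propellant mass ≈ 212 t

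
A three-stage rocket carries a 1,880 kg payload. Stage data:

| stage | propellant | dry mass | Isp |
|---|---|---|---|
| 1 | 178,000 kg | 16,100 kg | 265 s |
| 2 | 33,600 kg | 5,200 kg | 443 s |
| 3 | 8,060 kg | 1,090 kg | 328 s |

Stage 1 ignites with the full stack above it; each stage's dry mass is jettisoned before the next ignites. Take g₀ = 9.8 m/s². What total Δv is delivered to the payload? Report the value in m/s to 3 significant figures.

Ignition mass of stage 1 = 178,000+16,100 + 33,600+5,200 + 8,060+1,090 + 1,880 = 243,930 kg.
Stage 1: m₀ = 243,930 kg, m_f = 243,930 − 178,000 = 65,930 kg; Δv = 265×9.8×ln(3.7) = 2597.0×1.3083 ≈ 3398 m/s.
Stage 2: m₀ = 49,830 kg, m_f = 49,830 − 33,600 = 16,230 kg; Δv = 443×9.8×ln(3.07) = 4341.4×1.1218 ≈ 4870 m/s.
Stage 3: m₀ = 11,030 kg, m_f = 11,030 − 8,060 = 2,970 kg; Δv = 328×9.8×ln(3.714) = 3214.4×1.3121 ≈ 4217 m/s.
Total Δv = 3398 + 4870 + 4217 = 12485 m/s.

Δv ≈ 12500 m/s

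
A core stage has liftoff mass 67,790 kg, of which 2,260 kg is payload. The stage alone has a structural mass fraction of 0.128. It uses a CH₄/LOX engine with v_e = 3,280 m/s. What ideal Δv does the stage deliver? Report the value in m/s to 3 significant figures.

Stage wet mass = m₀ − payload = 67,790 − 2,260 = 65,530 kg.
Stage dry mass = ε × stage wet mass = 0.128 × 65,530 = 8,387.84 kg.
Burnout mass m_f = stage dry + payload = 8,387.84 + 2,260 = 10,647.84 kg.
From the ideal rocket equation, Δv = v_e · ln(67,790/10,647.84) = 3280.0 × ln(6.367) = 3280.0 × 1.8511 ≈ 6071 m/s.

Δv ≈ 6070 m/s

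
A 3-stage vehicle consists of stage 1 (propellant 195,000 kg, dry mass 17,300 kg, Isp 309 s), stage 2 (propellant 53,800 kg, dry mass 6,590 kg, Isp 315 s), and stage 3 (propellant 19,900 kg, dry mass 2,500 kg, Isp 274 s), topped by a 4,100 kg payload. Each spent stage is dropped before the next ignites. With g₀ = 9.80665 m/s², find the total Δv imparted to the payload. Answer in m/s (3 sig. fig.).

Ignition mass of stage 1 = 195,000+17,300 + 53,800+6,590 + 19,900+2,500 + 4,100 = 299,190 kg.
Stage 1: m₀ = 299,190 kg, m_f = 299,190 − 195,000 = 104,190 kg; Δv = 309×9.80665×ln(2.872) = 3030.3×1.0549 ≈ 3197 m/s.
Stage 2: m₀ = 86,890 kg, m_f = 86,890 − 53,800 = 33,090 kg; Δv = 315×9.80665×ln(2.626) = 3089.1×0.9654 ≈ 2982 m/s.
Stage 3: m₀ = 26,500 kg, m_f = 26,500 − 19,900 = 6,600 kg; Δv = 274×9.80665×ln(4.015) = 2687.0×1.3901 ≈ 3735 m/s.
Total Δv = 3197 + 2982 + 3735 = 9914 m/s.

Δv ≈ 9910 m/s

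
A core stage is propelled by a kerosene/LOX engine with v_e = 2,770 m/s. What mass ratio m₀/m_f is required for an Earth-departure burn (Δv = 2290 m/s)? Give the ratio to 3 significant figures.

By the Tsiolkovsky rocket equation, m₀/m_f = exp(Δv / v_e) = exp(2290 / 2770.0) = exp(0.8267) = 2.2858.

mass ratio ≈ 2.29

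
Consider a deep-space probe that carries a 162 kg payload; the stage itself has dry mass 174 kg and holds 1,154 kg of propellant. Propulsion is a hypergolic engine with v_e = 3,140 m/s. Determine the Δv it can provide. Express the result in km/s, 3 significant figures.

m₀ = payload + dry + propellant = 162 + 174 + 1,154 = 1,490 kg.
m_f = payload + dry = 162 + 174 = 336 kg.
Rocket equation: Δv = v_e · ln(m₀/m_f) = 3140.0 × ln(4.435) = 3140.0 × 1.4894 ≈ 4676.8 m/s.

Δv ≈ 4.68 km/s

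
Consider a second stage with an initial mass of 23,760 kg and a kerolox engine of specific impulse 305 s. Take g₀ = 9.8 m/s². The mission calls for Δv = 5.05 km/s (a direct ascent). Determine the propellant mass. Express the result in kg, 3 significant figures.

v_e = Isp · g₀ = 305 × 9.8 = 2989.0 m/s.
m₀/m_f = exp(Δv / v_e) = exp(5050 / 2989.0) = exp(1.6895) = 5.4169.
m_f = 23,760 / 5.4169 = 4,386.27 kg, so propellant = m₀ − m_f = 23,760 − 4,386.27 = 19,373.73 kg.

propellant mass ≈ 19400 kg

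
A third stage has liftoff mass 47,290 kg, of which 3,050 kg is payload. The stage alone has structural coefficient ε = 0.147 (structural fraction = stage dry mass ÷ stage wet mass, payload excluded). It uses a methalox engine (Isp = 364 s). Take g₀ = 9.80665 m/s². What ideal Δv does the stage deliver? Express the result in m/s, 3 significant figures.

Δv ≈ 5710 m/s

Stage wet mass = m₀ − payload = 47,290 − 3,050 = 44,240 kg.
Stage dry mass = ε × stage wet mass = 0.147 × 44,240 = 6,503.28 kg.
Burnout mass m_f = stage dry + payload = 6,503.28 + 3,050 = 9,553.28 kg.
v_e = Isp · g₀ = 364 × 9.80665 = 3569.6 m/s.
Δv = v_e · ln(47,290/9,553.28) = 3569.6 × ln(4.95) = 3569.6 × 1.5994 ≈ 5709 m/s.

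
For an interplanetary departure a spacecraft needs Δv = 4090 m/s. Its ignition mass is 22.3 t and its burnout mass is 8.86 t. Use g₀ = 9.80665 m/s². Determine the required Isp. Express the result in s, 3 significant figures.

ln(m₀/m_f) = ln(22300/8860) = ln(2.517) = 0.9230.
Rocket equation: v_e = Δv / ln(m₀/m_f) = 4090 / 0.9230 = 4431.0 m/s.
Isp = v_e / g₀ = 4431.0 / 9.80665 = 451.8 s.

Isp ≈ 452 s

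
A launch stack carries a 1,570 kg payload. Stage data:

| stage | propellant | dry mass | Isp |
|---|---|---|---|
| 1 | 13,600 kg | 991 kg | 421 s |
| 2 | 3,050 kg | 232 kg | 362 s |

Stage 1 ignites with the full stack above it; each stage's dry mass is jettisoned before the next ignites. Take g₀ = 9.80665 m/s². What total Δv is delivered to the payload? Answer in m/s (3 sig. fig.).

Ignition mass of stage 1 = 13,600+991 + 3,050+232 + 1,570 = 19,443 kg.
Stage 1: m₀ = 19,443 kg, m_f = 19,443 − 13,600 = 5,843 kg; Δv = 421×9.80665×ln(3.328) = 4128.6×1.2022 ≈ 4964 m/s.
Stage 2: m₀ = 4,852 kg, m_f = 4,852 − 3,050 = 1,802 kg; Δv = 362×9.80665×ln(2.693) = 3550.0×0.9905 ≈ 3516 m/s.
Total Δv = 4964 + 3516 = 8480 m/s.

Δv ≈ 8480 m/s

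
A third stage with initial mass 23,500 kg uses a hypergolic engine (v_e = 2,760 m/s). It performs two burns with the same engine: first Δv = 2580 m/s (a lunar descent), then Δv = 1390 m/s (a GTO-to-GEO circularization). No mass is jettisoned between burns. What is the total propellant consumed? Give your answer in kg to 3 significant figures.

After the first burn: m = 23500 × exp(−2580/2760.0) = 23500 × 0.39267 = 9,227.75 kg.
After the second burn: m = 9,227.75 × exp(−1390/2760.0) = 9,227.75 × 0.60434 = 5,576.7 kg.
Total propellant = m₀ − m_final = 23500 − 5,576.7 = 17,923.3 kg.

total propellant consumed ≈ 17900 kg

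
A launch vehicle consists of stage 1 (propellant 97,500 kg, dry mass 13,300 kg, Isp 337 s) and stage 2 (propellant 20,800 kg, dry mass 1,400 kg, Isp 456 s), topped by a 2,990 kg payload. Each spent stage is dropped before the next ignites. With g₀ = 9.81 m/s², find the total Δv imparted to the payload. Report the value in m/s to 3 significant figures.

Ignition mass of stage 1 = 97,500+13,300 + 20,800+1,400 + 2,990 = 135,990 kg.
Stage 1: m₀ = 135,990 kg, m_f = 135,990 − 97,500 = 38,490 kg; Δv = 337×9.81×ln(3.533) = 3306.0×1.2622 ≈ 4173 m/s.
Stage 2: m₀ = 25,190 kg, m_f = 25,190 − 20,800 = 4,390 kg; Δv = 456×9.81×ln(5.738) = 4473.4×1.7471 ≈ 7815 m/s.
Total Δv = 4173 + 7815 = 11988 m/s.

Δv ≈ 12000 m/s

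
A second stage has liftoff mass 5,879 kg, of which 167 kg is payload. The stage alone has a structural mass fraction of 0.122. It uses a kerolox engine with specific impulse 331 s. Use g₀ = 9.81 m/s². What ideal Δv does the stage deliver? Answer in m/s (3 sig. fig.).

Stage wet mass = m₀ − payload = 5,879 − 167 = 5,712 kg.
Stage dry mass = ε × stage wet mass = 0.122 × 5,712 = 696.864 kg.
Burnout mass m_f = stage dry + payload = 696.864 + 167 = 863.864 kg.
v_e = Isp · g₀ = 331 × 9.81 = 3247.1 m/s.
By the Tsiolkovsky rocket equation, Δv = v_e · ln(5,879/863.864) = 3247.1 × ln(6.805) = 3247.1 × 1.9177 ≈ 6227 m/s.

Δv ≈ 6230 m/s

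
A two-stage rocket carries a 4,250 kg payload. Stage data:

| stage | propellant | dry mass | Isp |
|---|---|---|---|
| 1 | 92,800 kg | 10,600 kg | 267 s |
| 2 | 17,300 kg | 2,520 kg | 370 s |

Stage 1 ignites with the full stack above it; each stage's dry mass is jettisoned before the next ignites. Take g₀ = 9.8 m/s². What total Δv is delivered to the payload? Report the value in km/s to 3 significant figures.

Δv ≈ 8.01 km/s

Ignition mass of stage 1 = 92,800+10,600 + 17,300+2,520 + 4,250 = 127,470 kg.
Stage 1: m₀ = 127,470 kg, m_f = 127,470 − 92,800 = 34,670 kg; Δv = 267×9.8×ln(3.677) = 2616.6×1.3020 ≈ 3407 m/s.
Stage 2: m₀ = 24,070 kg, m_f = 24,070 − 17,300 = 6,770 kg; Δv = 370×9.8×ln(3.555) = 3626.0×1.2685 ≈ 4599 m/s.
Total Δv = 3407 + 4599 = 8006 m/s.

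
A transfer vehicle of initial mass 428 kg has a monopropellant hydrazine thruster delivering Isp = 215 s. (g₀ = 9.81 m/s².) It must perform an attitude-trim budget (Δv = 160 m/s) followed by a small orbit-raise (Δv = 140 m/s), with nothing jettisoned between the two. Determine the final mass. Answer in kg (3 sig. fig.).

v_e = Isp · g₀ = 215 × 9.81 = 2109.2 m/s.
After the first burn: m = 428 × exp(−160/2109.2) = 428 × 0.92695 = 396.735 kg.
After the second burn: m = 396.735 × exp(−140/2109.2) = 396.735 × 0.93578 = 371.257 kg.

final mass ≈ 371 kg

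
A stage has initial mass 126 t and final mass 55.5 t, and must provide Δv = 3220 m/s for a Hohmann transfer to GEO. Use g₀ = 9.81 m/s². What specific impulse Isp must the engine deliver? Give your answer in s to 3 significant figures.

ln(m₀/m_f) = ln(126000/55500) = ln(2.27) = 0.8199.
From the ideal rocket equation, v_e = Δv / ln(m₀/m_f) = 3220 / 0.8199 = 3927.3 m/s.
Isp = v_e / g₀ = 3927.3 / 9.81 = 400.3 s.

Isp ≈ 400 s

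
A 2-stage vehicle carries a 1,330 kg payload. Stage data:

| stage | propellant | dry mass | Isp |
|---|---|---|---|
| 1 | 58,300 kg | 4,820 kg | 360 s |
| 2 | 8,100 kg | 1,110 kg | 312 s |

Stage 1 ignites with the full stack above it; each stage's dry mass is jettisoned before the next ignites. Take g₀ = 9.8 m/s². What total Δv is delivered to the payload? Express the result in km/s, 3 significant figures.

Δv ≈ 10.0 km/s

Ignition mass of stage 1 = 58,300+4,820 + 8,100+1,110 + 1,330 = 73,660 kg.
Stage 1: m₀ = 73,660 kg, m_f = 73,660 − 58,300 = 15,360 kg; Δv = 360×9.8×ln(4.796) = 3528.0×1.5677 ≈ 5531 m/s.
Stage 2: m₀ = 10,540 kg, m_f = 10,540 − 8,100 = 2,440 kg; Δv = 312×9.8×ln(4.32) = 3057.6×1.4632 ≈ 4474 m/s.
Total Δv = 5531 + 4474 = 10005 m/s.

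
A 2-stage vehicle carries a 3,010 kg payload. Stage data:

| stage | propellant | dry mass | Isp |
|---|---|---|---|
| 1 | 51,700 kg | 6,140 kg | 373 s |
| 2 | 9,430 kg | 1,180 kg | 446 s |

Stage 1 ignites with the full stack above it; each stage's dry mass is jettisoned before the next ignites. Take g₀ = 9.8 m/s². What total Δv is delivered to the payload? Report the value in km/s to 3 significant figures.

Δv ≈ 9.85 km/s

Ignition mass of stage 1 = 51,700+6,140 + 9,430+1,180 + 3,010 = 71,460 kg.
Stage 1: m₀ = 71,460 kg, m_f = 71,460 − 51,700 = 19,760 kg; Δv = 373×9.8×ln(3.616) = 3655.4×1.2855 ≈ 4699 m/s.
Stage 2: m₀ = 13,620 kg, m_f = 13,620 − 9,430 = 4,190 kg; Δv = 446×9.8×ln(3.251) = 4370.8×1.1788 ≈ 5152 m/s.
Total Δv = 4699 + 5152 = 9851 m/s.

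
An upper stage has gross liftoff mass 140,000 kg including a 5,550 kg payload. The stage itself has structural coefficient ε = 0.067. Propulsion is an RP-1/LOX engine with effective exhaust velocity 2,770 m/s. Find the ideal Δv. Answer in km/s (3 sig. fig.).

Δv ≈ 6.27 km/s

Stage wet mass = m₀ − payload = 140,000 − 5,550 = 134,450 kg.
Stage dry mass = ε × stage wet mass = 0.067 × 134,450 = 9,008.15 kg.
Burnout mass m_f = stage dry + payload = 9,008.15 + 5,550 = 14,558.15 kg.
Δv = v_e · ln(140,000/14,558.15) = 2770.0 × ln(9.617) = 2770.0 × 2.2635 ≈ 6270 m/s.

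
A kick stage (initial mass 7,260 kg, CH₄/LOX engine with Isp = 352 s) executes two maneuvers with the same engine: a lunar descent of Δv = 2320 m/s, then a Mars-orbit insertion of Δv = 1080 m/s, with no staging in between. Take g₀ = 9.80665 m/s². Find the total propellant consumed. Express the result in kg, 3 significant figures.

v_e = Isp · g₀ = 352 × 9.80665 = 3451.9 m/s.
After the first burn: m = 7260 × exp(−2320/3451.9) = 7260 × 0.51064 = 3,707.25 kg.
After the second burn: m = 3,707.25 × exp(−1080/3451.9) = 3,707.25 × 0.73135 = 2,711.3 kg.
Total propellant = m₀ − m_final = 7260 − 2,711.3 = 4,548.7 kg.

total propellant consumed ≈ 4550 kg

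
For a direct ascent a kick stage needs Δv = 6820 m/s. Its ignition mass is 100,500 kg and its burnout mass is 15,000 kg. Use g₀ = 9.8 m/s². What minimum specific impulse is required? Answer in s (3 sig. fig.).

Isp ≈ 366 s

ln(m₀/m_f) = ln(100500/15000) = ln(6.7) = 1.9021.
v_e = Δv / ln(m₀/m_f) = 6820 / 1.9021 = 3585.5 m/s.
Isp = v_e / g₀ = 3585.5 / 9.8 = 365.9 s.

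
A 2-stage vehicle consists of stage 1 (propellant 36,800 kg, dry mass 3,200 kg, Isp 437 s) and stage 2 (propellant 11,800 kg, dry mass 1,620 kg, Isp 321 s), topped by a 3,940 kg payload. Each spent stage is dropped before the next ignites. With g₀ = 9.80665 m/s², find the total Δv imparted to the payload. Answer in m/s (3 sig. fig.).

Ignition mass of stage 1 = 36,800+3,200 + 11,800+1,620 + 3,940 = 57,360 kg.
Stage 1: m₀ = 57,360 kg, m_f = 57,360 − 36,800 = 20,560 kg; Δv = 437×9.80665×ln(2.79) = 4285.5×1.0260 ≈ 4397 m/s.
Stage 2: m₀ = 17,360 kg, m_f = 17,360 − 11,800 = 5,560 kg; Δv = 321×9.80665×ln(3.122) = 3147.9×1.1386 ≈ 3584 m/s.
Total Δv = 4397 + 3584 = 7981 m/s.

Δv ≈ 7980 m/s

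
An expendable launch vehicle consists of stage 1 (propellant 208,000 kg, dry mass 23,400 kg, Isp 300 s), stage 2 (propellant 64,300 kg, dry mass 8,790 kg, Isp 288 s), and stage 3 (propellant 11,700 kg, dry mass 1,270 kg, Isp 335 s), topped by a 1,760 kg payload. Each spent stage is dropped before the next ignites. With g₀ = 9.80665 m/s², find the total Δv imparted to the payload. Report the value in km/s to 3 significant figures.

Δv ≈ 12.0 km/s

Ignition mass of stage 1 = 208,000+23,400 + 64,300+8,790 + 11,700+1,270 + 1,760 = 319,220 kg.
Stage 1: m₀ = 319,220 kg, m_f = 319,220 − 208,000 = 111,220 kg; Δv = 300×9.80665×ln(2.87) = 2942.0×1.0544 ≈ 3102 m/s.
Stage 2: m₀ = 87,820 kg, m_f = 87,820 − 64,300 = 23,520 kg; Δv = 288×9.80665×ln(3.734) = 2824.3×1.3174 ≈ 3721 m/s.
Stage 3: m₀ = 14,730 kg, m_f = 14,730 − 11,700 = 3,030 kg; Δv = 335×9.80665×ln(4.861) = 3285.2×1.5813 ≈ 5195 m/s.
Total Δv = 3102 + 3721 + 5195 = 12018 m/s.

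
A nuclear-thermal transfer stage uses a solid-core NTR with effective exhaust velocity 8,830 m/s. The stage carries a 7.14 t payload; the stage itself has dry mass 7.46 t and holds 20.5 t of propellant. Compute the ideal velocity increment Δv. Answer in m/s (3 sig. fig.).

Δv ≈ 7750 m/s

m₀ = payload + dry + propellant = 7.14 + 7.46 + 20.5 = 35.1 t.
m_f = payload + dry = 7.14 + 7.46 = 14.6 t.
By the Tsiolkovsky rocket equation, Δv = v_e · ln(m₀/m_f) = 8830.0 × ln(2.404) = 8830.0 × 0.8772 ≈ 7745.5 m/s.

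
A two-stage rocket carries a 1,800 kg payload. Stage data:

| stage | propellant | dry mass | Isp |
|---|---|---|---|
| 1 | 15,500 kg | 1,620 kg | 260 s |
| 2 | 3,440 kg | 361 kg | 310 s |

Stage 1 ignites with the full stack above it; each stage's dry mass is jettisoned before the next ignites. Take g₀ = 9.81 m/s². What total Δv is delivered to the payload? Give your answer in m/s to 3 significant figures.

Δv ≈ 5820 m/s

Ignition mass of stage 1 = 15,500+1,620 + 3,440+361 + 1,800 = 22,721 kg.
Stage 1: m₀ = 22,721 kg, m_f = 22,721 − 15,500 = 7,221 kg; Δv = 260×9.81×ln(3.147) = 2550.6×1.1463 ≈ 2924 m/s.
Stage 2: m₀ = 5,601 kg, m_f = 5,601 − 3,440 = 2,161 kg; Δv = 310×9.81×ln(2.592) = 3041.1×0.9524 ≈ 2896 m/s.
Total Δv = 2924 + 2896 = 5820 m/s.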